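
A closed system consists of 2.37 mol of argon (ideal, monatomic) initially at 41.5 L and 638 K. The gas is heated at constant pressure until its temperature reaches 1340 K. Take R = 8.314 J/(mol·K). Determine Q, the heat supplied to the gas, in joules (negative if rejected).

34600 J

P₁ = nRT₁/V₁ = 2.37×8.314×638/41.5 = 303 kPa.
Isobaric: P stays 303 kPa; V/T = const ⇒ T₂ = 1340 K, V₂ = 87.2 L.
W = PΔV = 303×(87.2−41.5) kPa·L = 13800 J.
ΔU = nCvΔT = 2.37×12.5×(1340−638) = 20700 J.
Q = ΔU + W = nCpΔT = 34600 J.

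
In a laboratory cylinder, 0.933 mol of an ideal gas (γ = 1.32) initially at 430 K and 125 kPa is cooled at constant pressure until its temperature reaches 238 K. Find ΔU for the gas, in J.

-4650 J

V₁ = nRT₁/P₁ = 0.933×8.314×430/125 = 26.7 L.
Isobaric: P stays 125 kPa; V/T = const ⇒ T₂ = 238 K, V₂ = 14.8 L.
For an ideal gas ΔU = nCvΔT with Cv = R/(γ−1) = 26.0 J/(mol·K).
ΔU = 0.933×26.0×(238−430) = -4650 J.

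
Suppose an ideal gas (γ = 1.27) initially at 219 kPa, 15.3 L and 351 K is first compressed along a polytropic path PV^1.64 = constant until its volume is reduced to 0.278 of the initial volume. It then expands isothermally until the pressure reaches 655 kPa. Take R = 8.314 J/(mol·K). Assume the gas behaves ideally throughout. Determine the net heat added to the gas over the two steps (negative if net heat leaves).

n = P₁V₁/(RT₁) = 219×15.3/(8.314×351) = 1.15 mol.
Step 1 — Polytropic n=1.64: T₂ = T₁(V₁/V₂)^(n−1) = 351×(3.60)^0.64 = 796 K; P₂ = P₁(V₁/V₂)^n = 1790 kPa.
W = (P₁V₁−P₂V₂)/(n−1) = (219×15.3−1790×4.25)/0.64 = -6640 J.
ΔU = nCvΔT = 1.15×30.8×(796−351) = 15700 J.
Q = ΔU + W = 9100 J.
State after step 1: P = 1790 kPa, V = 4.25 L, T = 796 K.
Step 2 — Isothermal: T stays 796 K; PV = const ⇒ V₂ = 11.6 L, P₂ = 655 kPa.
ΔU = 0 (ideal gas, T constant).
W = nRT ln(V₂/V₁) = 1.15×8.314×796×ln(2.73) = 7630 J.
Q = ΔU + W = 7630 J.
Net over both steps: W = 988 J, Q = 16700 J, ΔU = 15700 J.

16700 J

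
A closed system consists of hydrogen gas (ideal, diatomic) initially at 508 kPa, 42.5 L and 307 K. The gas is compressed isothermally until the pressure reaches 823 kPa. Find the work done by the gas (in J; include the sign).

-10400 J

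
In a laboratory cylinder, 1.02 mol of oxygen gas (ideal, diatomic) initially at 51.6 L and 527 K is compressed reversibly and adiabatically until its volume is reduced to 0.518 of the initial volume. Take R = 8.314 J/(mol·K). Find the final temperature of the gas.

P₁ = nRT₁/V₁ = 1.02×8.314×527/51.6 = 86.6 kPa.
Adiabatic: TV^(γ−1) = const ⇒ T₂ = 527×(1.93)^0.400 = 686 K; PV^γ = const ⇒ P₂ = 218 kPa.

686 K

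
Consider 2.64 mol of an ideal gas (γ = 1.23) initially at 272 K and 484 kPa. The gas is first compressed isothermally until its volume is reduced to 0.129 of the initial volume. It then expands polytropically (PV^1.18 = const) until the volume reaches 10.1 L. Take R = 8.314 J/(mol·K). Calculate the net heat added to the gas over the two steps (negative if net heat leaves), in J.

-10200 J

V₁ = nRT₁/P₁ = 2.64×8.314×272/484 = 12.3 L.
Step 1 — Isothermal: T stays 272 K; PV = const ⇒ V₂ = 1.59 L, P₂ = 3750 kPa.
ΔU = 0 (ideal gas, T constant).
W = nRT ln(V₂/V₁) = 2.64×8.314×272×ln(0.129) = -12200 J.
Q = ΔU + W = -12200 J.
State after step 1: P = 3750 kPa, V = 1.59 L, T = 272 K.
Step 2 — Polytropic n=1.18: T₂ = T₁(V₁/V₂)^(n−1) = 272×(0.158)^0.18 = 195 K; P₂ = P₁(V₁/V₂)^n = 424 kPa.
W = (P₁V₁−P₂V₂)/(n−1) = (3750×1.59−424×10.1)/0.18 = 9390 J.
ΔU = nCvΔT = 2.64×36.1×(195−272) = -7350 J.
Q = ΔU + W = 2040 J.
Net over both steps: W = -2840 J, Q = -10200 J, ΔU = -7350 J.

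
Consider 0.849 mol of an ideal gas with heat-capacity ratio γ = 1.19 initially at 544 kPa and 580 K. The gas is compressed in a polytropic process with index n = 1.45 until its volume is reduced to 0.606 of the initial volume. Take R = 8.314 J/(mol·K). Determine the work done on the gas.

V₁ = nRT₁/P₁ = 0.849×8.314×580/544 = 7.53 L.
Polytropic n=1.45: T₂ = T₁(V₁/V₂)^(n−1) = 580×(1.65)^0.45 = 727 K; P₂ = P₁(V₁/V₂)^n = 1120 kPa.
W = (P₁V₁−P₂V₂)/(n−1) = (544×7.53−1120×4.56)/0.45 = -2300 J.
Work done on the gas = −W_by = 2300 J.

2300 J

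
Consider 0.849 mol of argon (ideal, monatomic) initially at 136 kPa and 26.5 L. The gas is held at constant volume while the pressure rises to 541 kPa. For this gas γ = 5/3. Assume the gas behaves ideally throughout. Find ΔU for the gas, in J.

T₁ = P₁V₁/(nR) = 136×26.5/(0.849×8.314) = 511 K.
Isochoric: V stays 26.5 L; P/T = const ⇒ T₂ = 2030 K, P₂ = 541 kPa.
For an ideal gas ΔU = nCvΔT with Cv = (3/2)R = 12.5 J/(mol·K).
ΔU = 0.849×12.5×(2030−511) = 16100 J.

16100 J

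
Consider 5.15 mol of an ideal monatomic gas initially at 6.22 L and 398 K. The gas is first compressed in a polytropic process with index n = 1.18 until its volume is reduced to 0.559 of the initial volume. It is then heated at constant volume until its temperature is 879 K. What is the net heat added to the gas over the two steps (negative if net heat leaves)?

P₁ = nRT₁/V₁ = 5.15×8.314×398/6.22 = 2740 kPa.
Step 1 — Polytropic n=1.18: T₂ = T₁(V₁/V₂)^(n−1) = 398×(1.79)^0.18 = 442 K; P₂ = P₁(V₁/V₂)^n = 5440 kPa.
W = (P₁V₁−P₂V₂)/(n−1) = (2740×6.22−5440×3.48)/0.18 = -10400 J.
ΔU = nCvΔT = 5.15×12.5×(442−398) = 2820 J.
Q = ΔU + W = -7630 J.
State after step 1: P = 5440 kPa, V = 3.48 L, T = 442 K.
Step 2 — Isochoric: V stays 3.48 L; P/T = const ⇒ T₂ = 879 K, P₂ = 10800 kPa.
W = 0 (no volume change).
ΔU = nCvΔT = 5.15×12.5×(879−442) = 28100 J.
Q = ΔU = 28100 J.
Net over both steps: W = -10400 J, Q = 20400 J, ΔU = 30900 J.

20400 J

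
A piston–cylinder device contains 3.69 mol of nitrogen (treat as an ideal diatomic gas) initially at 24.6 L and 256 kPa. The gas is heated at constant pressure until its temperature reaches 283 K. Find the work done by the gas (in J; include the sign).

2380 J

T₁ = P₁V₁/(nR) = 256×24.6/(3.69×8.314) = 205 K.
Isobaric: P stays 256 kPa; V/T = const ⇒ T₂ = 283 K, V₂ = 33.9 L.
W = PΔV = 256×(33.9−24.6) kPa·L = 2380 J.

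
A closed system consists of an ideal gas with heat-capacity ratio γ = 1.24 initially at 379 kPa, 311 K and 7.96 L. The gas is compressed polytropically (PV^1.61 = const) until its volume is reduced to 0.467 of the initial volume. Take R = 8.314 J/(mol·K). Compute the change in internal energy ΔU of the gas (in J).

n = P₁V₁/(RT₁) = 379×7.96/(8.314×311) = 1.17 mol.
Polytropic n=1.61: T₂ = T₁(V₁/V₂)^(n−1) = 311×(2.14)^0.61 = 495 K; P₂ = P₁(V₁/V₂)^n = 1290 kPa.
For an ideal gas ΔU = nCvΔT with Cv = R/(γ−1) = 34.6 J/(mol·K).
ΔU = 1.17×34.6×(495−311) = 7430 J.

7430 J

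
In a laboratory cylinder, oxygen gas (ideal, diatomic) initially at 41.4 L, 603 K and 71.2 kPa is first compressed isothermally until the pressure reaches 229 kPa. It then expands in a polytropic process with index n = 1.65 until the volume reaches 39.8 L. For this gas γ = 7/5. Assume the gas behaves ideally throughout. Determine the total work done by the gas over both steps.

-1090 J

n = P₁V₁/(RT₁) = 71.2×41.4/(8.314×603) = 0.588 mol.
Step 1 — Isothermal: T stays 603 K; PV = const ⇒ V₂ = 12.9 L, P₂ = 229 kPa.
ΔU = 0 (ideal gas, T constant).
W = nRT ln(V₂/V₁) = 0.588×8.314×603×ln(0.311) = -3440 J.
Q = ΔU + W = -3440 J.
State after step 1: P = 229 kPa, V = 12.9 L, T = 603 K.
Step 2 — Polytropic n=1.65: T₂ = T₁(V₁/V₂)^(n−1) = 603×(0.323)^0.65 = 290 K; P₂ = P₁(V₁/V₂)^n = 35.6 kPa.
W = (P₁V₁−P₂V₂)/(n−1) = (229×12.9−35.6×39.8)/0.65 = 2360 J.
ΔU = nCvΔT = 0.588×20.8×(290−603) = -3830 J.
Q = ΔU + W = -1470 J.
Net over both steps: W = -1090 J, Q = -4920 J, ΔU = -3830 J.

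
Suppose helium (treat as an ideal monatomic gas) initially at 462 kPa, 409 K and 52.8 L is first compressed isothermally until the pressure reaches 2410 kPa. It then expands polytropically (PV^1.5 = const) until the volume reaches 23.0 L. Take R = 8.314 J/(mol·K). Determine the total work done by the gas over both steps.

n = P₁V₁/(RT₁) = 462×52.8/(8.314×409) = 7.17 mol.
Step 1 — Isothermal: T stays 409 K; PV = const ⇒ V₂ = 10.1 L, P₂ = 2410 kPa.
ΔU = 0 (ideal gas, T constant).
W = nRT ln(V₂/V₁) = 7.17×8.314×409×ln(0.192) = -40300 J.
Q = ΔU + W = -40300 J.
State after step 1: P = 2410 kPa, V = 10.1 L, T = 409 K.
Step 2 — Polytropic n=1.5: T₂ = T₁(V₁/V₂)^(n−1) = 409×(0.440)^0.50 = 271 K; P₂ = P₁(V₁/V₂)^n = 704 kPa.
W = (P₁V₁−P₂V₂)/(n−1) = (2410×10.1−704×23.0)/0.50 = 16400 J.
ΔU = nCvΔT = 7.17×12.5×(271−409) = -12300 J.
Q = ΔU + W = 4110 J.
Net over both steps: W = -23900 J, Q = -36200 J, ΔU = -12300 J.

-23900 J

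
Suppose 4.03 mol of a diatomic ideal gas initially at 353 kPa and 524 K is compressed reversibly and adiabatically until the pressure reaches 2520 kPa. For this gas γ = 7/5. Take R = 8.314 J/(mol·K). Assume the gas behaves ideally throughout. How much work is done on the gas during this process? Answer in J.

33100 J

V₁ = nRT₁/P₁ = 4.03×8.314×524/353 = 49.7 L.
Adiabatic: T₂/T₁ = (P₂/P₁)^((γ−1)/γ) ⇒ T₂ = 524×(7.14)^0.286 = 919 K; V₂ = 12.2 L.
ΔU = nCvΔT = 4.03×20.8×(919−524) = 33100 J.
Q = 0 for an adiabatic process, so W = −ΔU = -33100 J.
Work done on the gas = −W_by = 33100 J.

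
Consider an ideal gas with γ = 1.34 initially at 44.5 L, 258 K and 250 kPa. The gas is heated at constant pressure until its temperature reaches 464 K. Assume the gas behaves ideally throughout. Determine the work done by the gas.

8880 J

n = P₁V₁/(RT₁) = 250×44.5/(8.314×258) = 5.19 mol.
Isobaric: P stays 250 kPa; V/T = const ⇒ T₂ = 464 K, V₂ = 80.0 L.
W = PΔV = 250×(80.0−44.5) kPa·L = 8880 J.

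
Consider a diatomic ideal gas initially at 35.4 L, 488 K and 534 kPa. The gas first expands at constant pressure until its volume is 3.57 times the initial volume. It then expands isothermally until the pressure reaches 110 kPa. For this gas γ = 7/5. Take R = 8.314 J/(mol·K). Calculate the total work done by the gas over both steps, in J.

155000 J

n = P₁V₁/(RT₁) = 534×35.4/(8.314×488) = 4.66 mol.
Step 1 — Isobaric: P stays 534 kPa; V/T = const ⇒ T₂ = 1740 K, V₂ = 126 L.
W = PΔV = 534×(126−35.4) kPa·L = 48600 J.
ΔU = nCvΔT = 4.66×20.8×(1740−488) = 121000 J.
Q = ΔU + W = nCpΔT = 170000 J.
State after step 1: P = 534 kPa, V = 126 L, T = 1740 K.
Step 2 — Isothermal: T stays 1740 K; PV = const ⇒ V₂ = 614 L, P₂ = 110 kPa.
ΔU = 0 (ideal gas, T constant).
W = nRT ln(V₂/V₁) = 4.66×8.314×1740×ln(4.85) = 107000 J.
Q = ΔU + W = 107000 J.
Net over both steps: W = 155000 J, Q = 277000 J, ΔU = 121000 J.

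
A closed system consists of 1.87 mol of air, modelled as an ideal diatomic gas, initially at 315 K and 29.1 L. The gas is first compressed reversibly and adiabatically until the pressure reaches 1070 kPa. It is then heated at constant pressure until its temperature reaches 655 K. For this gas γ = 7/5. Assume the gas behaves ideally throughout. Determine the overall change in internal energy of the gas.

13200 J

P₁ = nRT₁/V₁ = 1.87×8.314×315/29.1 = 168 kPa.
Step 1 — Adiabatic: T₂/T₁ = (P₂/P₁)^((γ−1)/γ) ⇒ T₂ = 315×(6.36)^0.286 = 534 K; V₂ = 7.76 L.
ΔU = nCvΔT = 1.87×20.8×(534−315) = 8530 J.
Q = 0 for an adiabatic process, so W = −ΔU = -8530 J.
State after step 1: P = 1070 kPa, V = 7.76 L, T = 534 K.
Step 2 — Isobaric: P stays 1070 kPa; V/T = const ⇒ T₂ = 655 K, V₂ = 9.52 L.
W = PΔV = 1070×(9.52−7.76) kPa·L = 1880 J.
ΔU = nCvΔT = 1.87×20.8×(655−534) = 4690 J.
Q = ΔU + W = nCpΔT = 6560 J.
Net over both steps: W = -6650 J, Q = 6560 J, ΔU = 13200 J.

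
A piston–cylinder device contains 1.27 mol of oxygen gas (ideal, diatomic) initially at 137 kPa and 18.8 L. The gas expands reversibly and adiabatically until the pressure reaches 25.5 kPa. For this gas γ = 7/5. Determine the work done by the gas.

2460 J

T₁ = P₁V₁/(nR) = 137×18.8/(1.27×8.314) = 244 K.
Adiabatic: T₂/T₁ = (P₂/P₁)^((γ−1)/γ) ⇒ T₂ = 244×(0.186)^0.286 = 151 K; V₂ = 62.5 L.
ΔU = nCvΔT = 1.27×20.8×(151−244) = -2460 J.
Q = 0 for an adiabatic process, so W = −ΔU = 2460 J.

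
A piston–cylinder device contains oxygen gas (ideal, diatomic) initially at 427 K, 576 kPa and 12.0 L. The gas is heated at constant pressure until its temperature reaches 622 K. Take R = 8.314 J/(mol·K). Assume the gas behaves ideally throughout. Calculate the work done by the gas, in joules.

n = P₁V₁/(RT₁) = 576×12.0/(8.314×427) = 1.95 mol.
Isobaric: P stays 576 kPa; V/T = const ⇒ T₂ = 622 K, V₂ = 17.5 L.
W = PΔV = 576×(17.5−12.0) kPa·L = 3160 J.

3160 J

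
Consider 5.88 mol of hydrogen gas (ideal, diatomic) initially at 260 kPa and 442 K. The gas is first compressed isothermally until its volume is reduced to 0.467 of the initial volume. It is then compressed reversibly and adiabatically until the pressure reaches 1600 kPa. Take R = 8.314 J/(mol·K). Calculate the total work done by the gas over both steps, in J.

-35500 J

V₁ = nRT₁/P₁ = 5.88×8.314×442/260 = 83.1 L.
Step 1 — Isothermal: T stays 442 K; PV = const ⇒ V₂ = 38.8 L, P₂ = 557 kPa.
ΔU = 0 (ideal gas, T constant).
W = nRT ln(V₂/V₁) = 5.88×8.314×442×ln(0.467) = -16500 J.
Q = ΔU + W = -16500 J.
State after step 1: P = 557 kPa, V = 38.8 L, T = 442 K.
Step 2 — Adiabatic: T₂/T₁ = (P₂/P₁)^((γ−1)/γ) ⇒ T₂ = 442×(2.87)^0.286 = 598 K; V₂ = 18.3 L.
ΔU = nCvΔT = 5.88×20.8×(598−442) = 19000 J.
Q = 0 for an adiabatic process, so W = −ΔU = -19000 J.
Net over both steps: W = -35500 J, Q = -16500 J, ΔU = 19000 J.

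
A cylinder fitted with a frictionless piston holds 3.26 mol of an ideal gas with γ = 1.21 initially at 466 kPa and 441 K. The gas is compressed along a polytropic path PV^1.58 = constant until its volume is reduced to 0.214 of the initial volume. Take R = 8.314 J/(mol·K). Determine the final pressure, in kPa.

V₁ = nRT₁/P₁ = 3.26×8.314×441/466 = 25.6 L.
Polytropic n=1.58: T₂ = T₁(V₁/V₂)^(n−1) = 441×(4.67)^0.58 = 1080 K; P₂ = P₁(V₁/V₂)^n = 5330 kPa.

5330 kPa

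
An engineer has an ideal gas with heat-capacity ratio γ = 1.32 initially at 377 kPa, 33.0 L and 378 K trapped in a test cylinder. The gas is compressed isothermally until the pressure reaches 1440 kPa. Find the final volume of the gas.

8.64 L

Isothermal: T stays 378 K; PV = const ⇒ V₂ = 8.64 L, P₂ = 1440 kPa.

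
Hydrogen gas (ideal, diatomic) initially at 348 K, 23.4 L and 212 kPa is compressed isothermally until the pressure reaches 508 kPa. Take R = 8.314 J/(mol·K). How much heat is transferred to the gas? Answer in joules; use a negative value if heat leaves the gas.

-4340 J

n = P₁V₁/(RT₁) = 212×23.4/(8.314×348) = 1.71 mol.
Isothermal: T stays 348 K; PV = const ⇒ V₂ = 9.77 L, P₂ = 508 kPa.
ΔU = 0 (ideal gas, T constant).
W = nRT ln(V₂/V₁) = 1.71×8.314×348×ln(0.417) = -4340 J.
Q = ΔU + W = -4340 J.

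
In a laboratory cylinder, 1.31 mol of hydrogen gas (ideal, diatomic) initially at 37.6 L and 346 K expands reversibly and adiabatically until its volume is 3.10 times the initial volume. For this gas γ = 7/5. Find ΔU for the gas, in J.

-3430 J

P₁ = nRT₁/V₁ = 1.31×8.314×346/37.6 = 100 kPa.
Adiabatic: TV^(γ−1) = const ⇒ T₂ = 346×(0.323)^0.400 = 220 K; PV^γ = const ⇒ P₂ = 20.6 kPa.
For an ideal gas ΔU = nCvΔT with Cv = (5/2)R = 20.8 J/(mol·K).
ΔU = 1.31×20.8×(220−346) = -3430 J.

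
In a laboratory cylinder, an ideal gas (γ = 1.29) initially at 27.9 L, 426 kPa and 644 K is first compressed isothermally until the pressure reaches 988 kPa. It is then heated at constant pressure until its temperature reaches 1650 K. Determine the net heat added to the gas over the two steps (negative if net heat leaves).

n = P₁V₁/(RT₁) = 426×27.9/(8.314×644) = 2.22 mol.
Step 1 — Isothermal: T stays 644 K; PV = const ⇒ V₂ = 12.0 L, P₂ = 988 kPa.
ΔU = 0 (ideal gas, T constant).
W = nRT ln(V₂/V₁) = 2.22×8.314×644×ln(0.431) = -10000 J.
Q = ΔU + W = -10000 J.
State after step 1: P = 988 kPa, V = 12.0 L, T = 644 K.
Step 2 — Isobaric: P stays 988 kPa; V/T = const ⇒ T₂ = 1650 K, V₂ = 30.8 L.
W = PΔV = 988×(30.8−12.0) kPa·L = 18600 J.
ΔU = nCvΔT = 2.22×28.7×(1650−644) = 64000 J.
Q = ΔU + W = nCpΔT = 82600 J.
Net over both steps: W = 8570 J, Q = 72600 J, ΔU = 64000 J.

72600 J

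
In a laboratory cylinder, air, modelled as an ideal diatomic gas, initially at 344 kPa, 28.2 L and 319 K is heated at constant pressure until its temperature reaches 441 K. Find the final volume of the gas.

Isobaric: P stays 344 kPa; V/T = const ⇒ T₂ = 441 K, V₂ = 39.0 L.

39.0 L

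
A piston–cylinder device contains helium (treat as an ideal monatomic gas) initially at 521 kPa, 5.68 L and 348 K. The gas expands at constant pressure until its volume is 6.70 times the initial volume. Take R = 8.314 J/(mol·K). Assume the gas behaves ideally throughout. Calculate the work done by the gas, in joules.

16900 J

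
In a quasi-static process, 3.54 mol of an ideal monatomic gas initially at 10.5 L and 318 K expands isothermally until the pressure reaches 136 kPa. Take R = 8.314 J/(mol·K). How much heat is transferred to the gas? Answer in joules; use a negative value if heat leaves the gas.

17600 J

P₁ = nRT₁/V₁ = 3.54×8.314×318/10.5 = 891 kPa.
Isothermal: T stays 318 K; PV = const ⇒ V₂ = 68.8 L, P₂ = 136 kPa.
ΔU = 0 (ideal gas, T constant).
W = nRT ln(V₂/V₁) = 3.54×8.314×318×ln(6.55) = 17600 J.
Q = ΔU + W = 17600 J.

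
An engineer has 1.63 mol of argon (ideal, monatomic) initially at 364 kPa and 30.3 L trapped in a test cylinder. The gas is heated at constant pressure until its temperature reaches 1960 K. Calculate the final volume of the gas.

T₁ = P₁V₁/(nR) = 364×30.3/(1.63×8.314) = 814 K.
Isobaric: P stays 364 kPa; V/T = const ⇒ T₂ = 1960 K, V₂ = 73.0 L.

73.0 L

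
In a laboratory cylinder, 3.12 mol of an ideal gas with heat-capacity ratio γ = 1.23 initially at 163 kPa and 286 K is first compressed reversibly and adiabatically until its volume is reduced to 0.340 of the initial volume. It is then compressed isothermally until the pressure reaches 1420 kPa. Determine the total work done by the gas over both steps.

-17000 J

V₁ = nRT₁/P₁ = 3.12×8.314×286/163 = 45.5 L.
Step 1 — Adiabatic: TV^(γ−1) = const ⇒ T₂ = 286×(2.94)^0.230 = 367 K; PV^γ = const ⇒ P₂ = 614 kPa.
ΔU = nCvΔT = 3.12×36.1×(367−286) = 9080 J.
Q = 0 for an adiabatic process, so W = −ΔU = -9080 J.
State after step 1: P = 614 kPa, V = 15.5 L, T = 367 K.
Step 2 — Isothermal: T stays 367 K; PV = const ⇒ V₂ = 6.70 L, P₂ = 1420 kPa.
ΔU = 0 (ideal gas, T constant).
W = nRT ln(V₂/V₁) = 3.12×8.314×367×ln(0.433) = -7970 J.
Q = ΔU + W = -7970 J.
Net over both steps: W = -17000 J, Q = -7970 J, ΔU = 9080 J.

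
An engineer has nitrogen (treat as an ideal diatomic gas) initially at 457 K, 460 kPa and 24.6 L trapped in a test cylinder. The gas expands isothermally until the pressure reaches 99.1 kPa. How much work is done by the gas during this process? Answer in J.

17400 J

n = P₁V₁/(RT₁) = 460×24.6/(8.314×457) = 2.98 mol.
Isothermal: T stays 457 K; PV = const ⇒ V₂ = 114 L, P₂ = 99.1 kPa.
W = nRT ln(V₂/V₁) = 2.98×8.314×457×ln(4.64) = 17400 J.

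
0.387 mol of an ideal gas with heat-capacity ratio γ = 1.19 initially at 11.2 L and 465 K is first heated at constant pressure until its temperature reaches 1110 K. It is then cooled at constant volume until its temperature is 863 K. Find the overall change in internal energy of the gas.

6740 J

P₁ = nRT₁/V₁ = 0.387×8.314×465/11.2 = 134 kPa.
Step 1 — Isobaric: P stays 134 kPa; V/T = const ⇒ T₂ = 1110 K, V₂ = 26.7 L.
W = PΔV = 134×(26.7−11.2) kPa·L = 2080 J.
ΔU = nCvΔT = 0.387×43.8×(1110−465) = 10900 J.
Q = ΔU + W = nCpΔT = 13000 J.
State after step 1: P = 134 kPa, V = 26.7 L, T = 1110 K.
Step 2 — Isochoric: V stays 26.7 L; P/T = const ⇒ T₂ = 863 K, P₂ = 104 kPa.
W = 0 (no volume change).
ΔU = nCvΔT = 0.387×43.8×(863−1110) = -4180 J.
Q = ΔU = -4180 J.
Net over both steps: W = 2080 J, Q = 8820 J, ΔU = 6740 J.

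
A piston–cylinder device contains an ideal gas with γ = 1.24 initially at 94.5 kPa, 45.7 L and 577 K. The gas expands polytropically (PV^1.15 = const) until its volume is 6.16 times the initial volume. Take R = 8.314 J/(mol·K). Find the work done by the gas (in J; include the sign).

6870 J

n = P₁V₁/(RT₁) = 94.5×45.7/(8.314×577) = 0.900 mol.
Polytropic n=1.15: T₂ = T₁(V₁/V₂)^(n−1) = 577×(0.162)^0.15 = 439 K; P₂ = P₁(V₁/V₂)^n = 11.7 kPa.
W = (P₁V₁−P₂V₂)/(n−1) = (94.5×45.7−11.7×282)/0.15 = 6870 J.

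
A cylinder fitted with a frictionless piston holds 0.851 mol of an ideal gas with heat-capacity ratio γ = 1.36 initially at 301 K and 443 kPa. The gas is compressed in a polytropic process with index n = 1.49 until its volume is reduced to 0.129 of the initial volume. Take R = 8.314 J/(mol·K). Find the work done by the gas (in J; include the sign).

V₁ = nRT₁/P₁ = 0.851×8.314×301/443 = 4.81 L.
Polytropic n=1.49: T₂ = T₁(V₁/V₂)^(n−1) = 301×(7.75)^0.49 = 821 K; P₂ = P₁(V₁/V₂)^n = 9370 kPa.
W = (P₁V₁−P₂V₂)/(n−1) = (443×4.81−9370×0.620)/0.49 = -7510 J.

-7510 J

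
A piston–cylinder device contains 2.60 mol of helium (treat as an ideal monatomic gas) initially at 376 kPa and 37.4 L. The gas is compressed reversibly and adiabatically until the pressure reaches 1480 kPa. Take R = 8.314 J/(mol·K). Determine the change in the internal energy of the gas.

15400 J

T₁ = P₁V₁/(nR) = 376×37.4/(2.60×8.314) = 651 K.
Adiabatic: T₂/T₁ = (P₂/P₁)^((γ−1)/γ) ⇒ T₂ = 651×(3.94)^0.400 = 1130 K; V₂ = 16.4 L.
For an ideal gas ΔU = nCvΔT with Cv = (3/2)R = 12.5 J/(mol·K).
ΔU = 2.60×12.5×(1130−651) = 15400 J.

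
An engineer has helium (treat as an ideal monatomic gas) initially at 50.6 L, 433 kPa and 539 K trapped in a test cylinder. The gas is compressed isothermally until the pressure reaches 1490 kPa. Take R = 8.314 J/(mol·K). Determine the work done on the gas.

27100 J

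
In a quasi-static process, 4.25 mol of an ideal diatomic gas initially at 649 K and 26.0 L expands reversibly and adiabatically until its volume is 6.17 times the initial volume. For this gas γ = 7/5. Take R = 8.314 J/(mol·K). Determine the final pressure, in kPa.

69.0 kPa

P₁ = nRT₁/V₁ = 4.25×8.314×649/26.0 = 882 kPa.
Adiabatic: TV^(γ−1) = const ⇒ T₂ = 649×(0.162)^0.400 = 313 K; PV^γ = const ⇒ P₂ = 69.0 kPa.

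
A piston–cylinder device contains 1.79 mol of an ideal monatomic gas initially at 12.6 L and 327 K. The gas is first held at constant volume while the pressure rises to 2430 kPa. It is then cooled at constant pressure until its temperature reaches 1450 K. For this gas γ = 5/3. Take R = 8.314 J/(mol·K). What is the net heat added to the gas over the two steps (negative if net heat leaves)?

16000 J

P₁ = nRT₁/V₁ = 1.79×8.314×327/12.6 = 386 kPa.
Step 1 — Isochoric: V stays 12.6 L; P/T = const ⇒ T₂ = 2060 K, P₂ = 2430 kPa.
W = 0 (no volume change).
ΔU = nCvΔT = 1.79×12.5×(2060−327) = 38600 J.
Q = ΔU = 38600 J.
State after step 1: P = 2430 kPa, V = 12.6 L, T = 2060 K.
Step 2 — Isobaric: P stays 2430 kPa; V/T = const ⇒ T₂ = 1450 K, V₂ = 8.88 L.
W = PΔV = 2430×(8.88−12.6) kPa·L = -9040 J.
ΔU = nCvΔT = 1.79×12.5×(1450−2060) = -13600 J.
Q = ΔU + W = nCpΔT = -22600 J.
Net over both steps: W = -9040 J, Q = 16000 J, ΔU = 25100 J.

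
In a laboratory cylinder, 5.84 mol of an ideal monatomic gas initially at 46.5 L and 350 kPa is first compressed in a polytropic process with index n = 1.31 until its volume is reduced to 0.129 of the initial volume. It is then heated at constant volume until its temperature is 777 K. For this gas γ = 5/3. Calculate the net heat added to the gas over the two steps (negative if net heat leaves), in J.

T₁ = P₁V₁/(nR) = 350×46.5/(5.84×8.314) = 335 K.
Step 1 — Polytropic n=1.31: T₂ = T₁(V₁/V₂)^(n−1) = 335×(7.75)^0.31 = 632 K; P₂ = P₁(V₁/V₂)^n = 5120 kPa.
W = (P₁V₁−P₂V₂)/(n−1) = (350×46.5−5120×6.00)/0.31 = -46600 J.
ΔU = nCvΔT = 5.84×12.5×(632−335) = 21600 J.
Q = ΔU + W = -24900 J.
State after step 1: P = 5120 kPa, V = 6.00 L, T = 632 K.
Step 2 — Isochoric: V stays 6.00 L; P/T = const ⇒ T₂ = 777 K, P₂ = 6290 kPa.
W = 0 (no volume change).
ΔU = nCvΔT = 5.84×12.5×(777−632) = 10500 J.
Q = ΔU = 10500 J.
Net over both steps: W = -46600 J, Q = -14400 J, ΔU = 32200 J.

-14400 J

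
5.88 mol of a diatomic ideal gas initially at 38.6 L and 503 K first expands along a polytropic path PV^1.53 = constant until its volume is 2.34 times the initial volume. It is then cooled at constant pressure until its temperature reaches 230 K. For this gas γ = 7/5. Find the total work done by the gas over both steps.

12400 J

P₁ = nRT₁/V₁ = 5.88×8.314×503/38.6 = 637 kPa.
Step 1 — Polytropic n=1.53: T₂ = T₁(V₁/V₂)^(n−1) = 503×(0.427)^0.53 = 321 K; P₂ = P₁(V₁/V₂)^n = 173 kPa.
W = (P₁V₁−P₂V₂)/(n−1) = (637×38.6−173×90.3)/0.53 = 16800 J.
ΔU = nCvΔT = 5.88×20.8×(321−503) = -22300 J.
Q = ΔU + W = -5470 J.
State after step 1: P = 173 kPa, V = 90.3 L, T = 321 K.
Step 2 — Isobaric: P stays 173 kPa; V/T = const ⇒ T₂ = 230 K, V₂ = 64.8 L.
W = PΔV = 173×(64.8−90.3) kPa·L = -4430 J.
ΔU = nCvΔT = 5.88×20.8×(230−321) = -11100 J.
Q = ΔU + W = nCpΔT = -15500 J.
Net over both steps: W = 12400 J, Q = -21000 J, ΔU = -33400 J.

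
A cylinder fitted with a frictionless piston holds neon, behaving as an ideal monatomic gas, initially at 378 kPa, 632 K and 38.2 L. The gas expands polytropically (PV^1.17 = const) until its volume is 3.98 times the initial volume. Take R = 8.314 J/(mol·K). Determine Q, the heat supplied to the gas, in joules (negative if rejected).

n = P₁V₁/(RT₁) = 378×38.2/(8.314×632) = 2.75 mol.
Polytropic n=1.17: T₂ = T₁(V₁/V₂)^(n−1) = 632×(0.251)^0.17 = 500 K; P₂ = P₁(V₁/V₂)^n = 75.1 kPa.
W = (P₁V₁−P₂V₂)/(n−1) = (378×38.2−75.1×152)/0.17 = 17800 J.
ΔU = nCvΔT = 2.75×12.5×(500−632) = -4530 J.
Q = ΔU + W = 13200 J.

13200 J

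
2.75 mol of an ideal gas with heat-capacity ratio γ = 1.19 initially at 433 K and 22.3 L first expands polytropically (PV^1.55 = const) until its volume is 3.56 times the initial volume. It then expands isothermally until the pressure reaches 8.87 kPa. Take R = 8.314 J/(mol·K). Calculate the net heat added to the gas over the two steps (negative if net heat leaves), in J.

-7560 J

P₁ = nRT₁/V₁ = 2.75×8.314×433/22.3 = 444 kPa.
Step 1 — Polytropic n=1.55: T₂ = T₁(V₁/V₂)^(n−1) = 433×(0.281)^0.55 = 215 K; P₂ = P₁(V₁/V₂)^n = 62.0 kPa.
W = (P₁V₁−P₂V₂)/(n−1) = (444×22.3−62.0×79.4)/0.55 = 9050 J.
ΔU = nCvΔT = 2.75×43.8×(215−433) = -26200 J.
Q = ΔU + W = -17100 J.
State after step 1: P = 62.0 kPa, V = 79.4 L, T = 215 K.
Step 2 — Isothermal: T stays 215 K; PV = const ⇒ V₂ = 555 L, P₂ = 8.87 kPa.
ΔU = 0 (ideal gas, T constant).
W = nRT ln(V₂/V₁) = 2.75×8.314×215×ln(6.99) = 9580 J.
Q = ΔU + W = 9580 J.
Net over both steps: W = 18600 J, Q = -7560 J, ΔU = -26200 J.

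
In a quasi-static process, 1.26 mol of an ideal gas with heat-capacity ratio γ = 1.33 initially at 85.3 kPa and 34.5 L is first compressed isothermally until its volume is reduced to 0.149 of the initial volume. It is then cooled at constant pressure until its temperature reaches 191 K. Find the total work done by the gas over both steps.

T₁ = P₁V₁/(nR) = 85.3×34.5/(1.26×8.314) = 281 K.
Step 1 — Isothermal: T stays 281 K; PV = const ⇒ V₂ = 5.14 L, P₂ = 572 kPa.
ΔU = 0 (ideal gas, T constant).
W = nRT ln(V₂/V₁) = 1.26×8.314×281×ln(0.149) = -5600 J.
Q = ΔU + W = -5600 J.
State after step 1: P = 572 kPa, V = 5.14 L, T = 281 K.
Step 2 — Isobaric: P stays 572 kPa; V/T = const ⇒ T₂ = 191 K, V₂ = 3.50 L.
W = PΔV = 572×(3.50−5.14) kPa·L = -942 J.
ΔU = nCvΔT = 1.26×25.2×(191−281) = -2850 J.
Q = ΔU + W = nCpΔT = -3800 J.
Net over both steps: W = -6540 J, Q = -9400 J, ΔU = -2850 J.

-6540 J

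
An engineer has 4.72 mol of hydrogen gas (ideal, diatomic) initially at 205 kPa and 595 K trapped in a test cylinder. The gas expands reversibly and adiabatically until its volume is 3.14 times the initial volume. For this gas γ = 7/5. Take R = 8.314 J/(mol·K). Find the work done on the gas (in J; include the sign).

-21400 J

V₁ = nRT₁/P₁ = 4.72×8.314×595/205 = 114 L.
Adiabatic: TV^(γ−1) = const ⇒ T₂ = 595×(0.318)^0.400 = 376 K; PV^γ = const ⇒ P₂ = 41.3 kPa.
ΔU = nCvΔT = 4.72×20.8×(376−595) = -21400 J.
Q = 0 for an adiabatic process, so W = −ΔU = 21400 J.
Work done on the gas = −W_by = -21400 J.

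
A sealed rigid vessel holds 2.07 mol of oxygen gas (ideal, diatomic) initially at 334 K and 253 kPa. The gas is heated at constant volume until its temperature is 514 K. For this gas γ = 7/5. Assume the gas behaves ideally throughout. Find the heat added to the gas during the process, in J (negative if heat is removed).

7740 J

V₁ = nRT₁/P₁ = 2.07×8.314×334/253 = 22.7 L.
Isochoric: V stays 22.7 L; P/T = const ⇒ T₂ = 514 K, P₂ = 389 kPa.
W = 0 (no volume change).
ΔU = nCvΔT = 2.07×20.8×(514−334) = 7740 J.
Q = ΔU = 7740 J.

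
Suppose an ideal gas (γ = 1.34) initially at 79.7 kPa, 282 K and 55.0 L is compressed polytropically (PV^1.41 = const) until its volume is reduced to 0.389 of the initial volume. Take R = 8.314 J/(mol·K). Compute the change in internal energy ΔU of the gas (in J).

6090 J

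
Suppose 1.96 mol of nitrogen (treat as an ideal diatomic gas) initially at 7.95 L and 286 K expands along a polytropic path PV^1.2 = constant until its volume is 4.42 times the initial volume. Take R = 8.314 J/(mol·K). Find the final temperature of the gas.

P₁ = nRT₁/V₁ = 1.96×8.314×286/7.95 = 586 kPa.
Polytropic n=1.2: T₂ = T₁(V₁/V₂)^(n−1) = 286×(0.226)^0.20 = 212 K; P₂ = P₁(V₁/V₂)^n = 98.5 kPa.

212 K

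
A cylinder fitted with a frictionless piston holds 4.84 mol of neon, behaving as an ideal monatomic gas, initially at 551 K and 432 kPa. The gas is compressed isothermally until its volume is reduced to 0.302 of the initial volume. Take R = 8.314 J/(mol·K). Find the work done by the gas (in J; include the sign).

V₁ = nRT₁/P₁ = 4.84×8.314×551/432 = 51.3 L.
Isothermal: T stays 551 K; PV = const ⇒ V₂ = 15.5 L, P₂ = 1430 kPa.
W = nRT ln(V₂/V₁) = 4.84×8.314×551×ln(0.302) = -26500 J.

-26500 J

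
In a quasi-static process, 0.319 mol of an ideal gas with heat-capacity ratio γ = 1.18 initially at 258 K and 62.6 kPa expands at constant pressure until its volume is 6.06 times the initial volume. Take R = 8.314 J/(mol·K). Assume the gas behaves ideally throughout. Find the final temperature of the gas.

V₁ = nRT₁/P₁ = 0.319×8.314×258/62.6 = 10.9 L.
Isobaric: P stays 62.6 kPa; V/T = const ⇒ T₂ = 1560 K, V₂ = 66.2 L.

1560 K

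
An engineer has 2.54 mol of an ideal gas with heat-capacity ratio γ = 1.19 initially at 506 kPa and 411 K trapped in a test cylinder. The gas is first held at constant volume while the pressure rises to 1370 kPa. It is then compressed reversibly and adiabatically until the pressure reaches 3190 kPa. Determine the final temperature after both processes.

V₁ = nRT₁/P₁ = 2.54×8.314×411/506 = 17.2 L.
Step 1 — Isochoric: V stays 17.2 L; P/T = const ⇒ T₂ = 1110 K, P₂ = 1370 kPa.
W = 0 (no volume change).
ΔU = nCvΔT = 2.54×43.8×(1110−411) = 78000 J.
Q = ΔU = 78000 J.
State after step 1: P = 1370 kPa, V = 17.2 L, T = 1110 K.
Step 2 — Adiabatic: T₂/T₁ = (P₂/P₁)^((γ−1)/γ) ⇒ T₂ = 1110×(2.33)^0.160 = 1270 K; V₂ = 8.43 L.
ΔU = nCvΔT = 2.54×43.8×(1270−1110) = 17900 J.
Q = 0 for an adiabatic process, so W = −ΔU = -17900 J.
Net over both steps: W = -17900 J, Q = 78000 J, ΔU = 95900 J.

1270 K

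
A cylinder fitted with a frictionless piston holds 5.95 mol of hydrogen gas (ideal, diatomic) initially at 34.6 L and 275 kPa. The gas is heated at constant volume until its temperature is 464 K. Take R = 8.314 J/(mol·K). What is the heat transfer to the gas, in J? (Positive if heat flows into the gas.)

T₁ = P₁V₁/(nR) = 275×34.6/(5.95×8.314) = 192 K.
Isochoric: V stays 34.6 L; P/T = const ⇒ T₂ = 464 K, P₂ = 663 kPa.
W = 0 (no volume change).
ΔU = nCvΔT = 5.95×20.8×(464−192) = 33600 J.
Q = ΔU = 33600 J.

33600 J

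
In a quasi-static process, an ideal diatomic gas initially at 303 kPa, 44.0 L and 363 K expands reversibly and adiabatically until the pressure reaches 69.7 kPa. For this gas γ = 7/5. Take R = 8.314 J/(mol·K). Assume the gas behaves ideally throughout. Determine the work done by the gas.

11400 J

n = P₁V₁/(RT₁) = 303×44.0/(8.314×363) = 4.42 mol.
Adiabatic: T₂/T₁ = (P₂/P₁)^((γ−1)/γ) ⇒ T₂ = 363×(0.230)^0.286 = 239 K; V₂ = 126 L.
ΔU = nCvΔT = 4.42×20.8×(239−363) = -11400 J.
Q = 0 for an adiabatic process, so W = −ΔU = 11400 J.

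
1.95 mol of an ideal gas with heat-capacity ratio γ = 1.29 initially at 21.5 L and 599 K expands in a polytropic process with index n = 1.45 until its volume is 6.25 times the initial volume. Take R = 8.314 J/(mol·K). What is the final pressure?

P₁ = nRT₁/V₁ = 1.95×8.314×599/21.5 = 452 kPa.
Polytropic n=1.45: T₂ = T₁(V₁/V₂)^(n−1) = 599×(0.160)^0.45 = 263 K; P₂ = P₁(V₁/V₂)^n = 31.7 kPa.

31.7 kPa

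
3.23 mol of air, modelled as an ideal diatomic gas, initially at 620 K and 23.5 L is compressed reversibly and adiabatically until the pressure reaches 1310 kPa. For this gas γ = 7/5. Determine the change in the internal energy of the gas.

7990 J

P₁ = nRT₁/V₁ = 3.23×8.314×620/23.5 = 708 kPa.
Adiabatic: T₂/T₁ = (P₂/P₁)^((γ−1)/γ) ⇒ T₂ = 620×(1.85)^0.286 = 739 K; V₂ = 15.1 L.
For an ideal gas ΔU = nCvΔT with Cv = (5/2)R = 20.8 J/(mol·K).
ΔU = 3.23×20.8×(739−620) = 7990 J.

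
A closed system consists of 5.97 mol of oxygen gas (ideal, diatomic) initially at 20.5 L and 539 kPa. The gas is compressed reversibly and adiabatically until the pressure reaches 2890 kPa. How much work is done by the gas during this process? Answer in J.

T₁ = P₁V₁/(nR) = 539×20.5/(5.97×8.314) = 223 K.
Adiabatic: T₂/T₁ = (P₂/P₁)^((γ−1)/γ) ⇒ T₂ = 223×(5.36)^0.286 = 360 K; V₂ = 6.18 L.
ΔU = nCvΔT = 5.97×20.8×(360−223) = 17000 J.
Q = 0 for an adiabatic process, so W = −ΔU = -17000 J.

-17000 J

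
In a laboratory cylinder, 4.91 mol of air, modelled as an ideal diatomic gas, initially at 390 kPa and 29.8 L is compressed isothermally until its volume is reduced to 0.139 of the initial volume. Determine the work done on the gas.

22900 J

T₁ = P₁V₁/(nR) = 390×29.8/(4.91×8.314) = 285 K.
Isothermal: T stays 285 K; PV = const ⇒ V₂ = 4.14 L, P₂ = 2810 kPa.
W = nRT ln(V₂/V₁) = 4.91×8.314×285×ln(0.139) = -22900 J.
Work done on the gas = −W_by = 22900 J.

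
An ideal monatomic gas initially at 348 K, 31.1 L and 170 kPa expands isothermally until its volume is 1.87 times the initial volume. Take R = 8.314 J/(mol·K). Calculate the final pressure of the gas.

90.9 kPa

Isothermal: T stays 348 K; PV = const ⇒ V₂ = 58.2 L, P₂ = 90.9 kPa.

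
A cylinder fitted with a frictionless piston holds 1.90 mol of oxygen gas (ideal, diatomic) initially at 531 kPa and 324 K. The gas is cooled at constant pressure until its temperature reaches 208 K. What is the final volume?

6.19 L

V₁ = nRT₁/P₁ = 1.90×8.314×324/531 = 9.64 L.
Isobaric: P stays 531 kPa; V/T = const ⇒ T₂ = 208 K, V₂ = 6.19 L.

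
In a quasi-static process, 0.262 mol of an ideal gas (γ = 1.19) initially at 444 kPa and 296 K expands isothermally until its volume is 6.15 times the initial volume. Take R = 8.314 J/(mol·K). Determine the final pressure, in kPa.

72.2 kPa

V₁ = nRT₁/P₁ = 0.262×8.314×296/444 = 1.45 L.
Isothermal: T stays 296 K; PV = const ⇒ V₂ = 8.93 L, P₂ = 72.2 kPa.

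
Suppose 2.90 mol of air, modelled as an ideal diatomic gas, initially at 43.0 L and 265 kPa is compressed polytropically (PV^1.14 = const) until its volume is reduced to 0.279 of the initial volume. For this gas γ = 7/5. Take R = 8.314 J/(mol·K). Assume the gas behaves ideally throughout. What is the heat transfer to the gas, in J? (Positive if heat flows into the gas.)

T₁ = P₁V₁/(nR) = 265×43.0/(2.90×8.314) = 473 K.
Polytropic n=1.14: T₂ = T₁(V₁/V₂)^(n−1) = 473×(3.58)^0.14 = 565 K; P₂ = P₁(V₁/V₂)^n = 1140 kPa.
W = (P₁V₁−P₂V₂)/(n−1) = (265×43.0−1140×12.0)/0.14 = -15900 J.
ΔU = nCvΔT = 2.90×20.8×(565−473) = 5570 J.
Q = ΔU + W = -10400 J.

-10400 J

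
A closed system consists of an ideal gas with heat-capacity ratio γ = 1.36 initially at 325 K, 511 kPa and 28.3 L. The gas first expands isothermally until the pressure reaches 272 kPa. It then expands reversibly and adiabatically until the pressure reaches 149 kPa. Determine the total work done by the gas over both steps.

15000 J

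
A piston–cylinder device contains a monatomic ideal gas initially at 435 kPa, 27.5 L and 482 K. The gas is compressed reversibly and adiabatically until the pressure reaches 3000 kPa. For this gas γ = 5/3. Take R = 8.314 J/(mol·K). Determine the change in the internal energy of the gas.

20900 J

n = P₁V₁/(RT₁) = 435×27.5/(8.314×482) = 2.99 mol.
Adiabatic: T₂/T₁ = (P₂/P₁)^((γ−1)/γ) ⇒ T₂ = 482×(6.90)^0.400 = 1040 K; V₂ = 8.63 L.
For an ideal gas ΔU = nCvΔT with Cv = (3/2)R = 12.5 J/(mol·K).
ΔU = 2.99×12.5×(1040−482) = 20900 J.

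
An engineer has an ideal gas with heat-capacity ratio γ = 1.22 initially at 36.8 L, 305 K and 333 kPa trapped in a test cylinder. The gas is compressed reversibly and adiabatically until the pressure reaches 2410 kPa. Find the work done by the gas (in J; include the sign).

-23900 J

n = P₁V₁/(RT₁) = 333×36.8/(8.314×305) = 4.83 mol.
Adiabatic: T₂/T₁ = (P₂/P₁)^((γ−1)/γ) ⇒ T₂ = 305×(7.24)^0.180 = 436 K; V₂ = 7.27 L.
ΔU = nCvΔT = 4.83×37.8×(436−305) = 23900 J.
Q = 0 for an adiabatic process, so W = −ΔU = -23900 J.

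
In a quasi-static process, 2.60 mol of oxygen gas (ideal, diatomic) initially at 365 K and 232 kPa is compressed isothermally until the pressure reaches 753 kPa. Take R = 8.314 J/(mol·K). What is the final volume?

V₁ = nRT₁/P₁ = 2.60×8.314×365/232 = 34.0 L.
Isothermal: T stays 365 K; PV = const ⇒ V₂ = 10.5 L, P₂ = 753 kPa.

10.5 L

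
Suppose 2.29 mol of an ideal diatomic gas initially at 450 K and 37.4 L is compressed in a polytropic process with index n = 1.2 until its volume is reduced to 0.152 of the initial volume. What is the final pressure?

2200 kPa

P₁ = nRT₁/V₁ = 2.29×8.314×450/37.4 = 229 kPa.
Polytropic n=1.2: T₂ = T₁(V₁/V₂)^(n−1) = 450×(6.58)^0.20 = 656 K; P₂ = P₁(V₁/V₂)^n = 2200 kPa.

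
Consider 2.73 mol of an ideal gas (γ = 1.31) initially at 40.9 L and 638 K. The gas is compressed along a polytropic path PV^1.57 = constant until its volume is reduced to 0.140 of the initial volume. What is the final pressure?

P₁ = nRT₁/V₁ = 2.73×8.314×638/40.9 = 354 kPa.
Polytropic n=1.57: T₂ = T₁(V₁/V₂)^(n−1) = 638×(7.14)^0.57 = 1960 K; P₂ = P₁(V₁/V₂)^n = 7760 kPa.

7760 kPa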